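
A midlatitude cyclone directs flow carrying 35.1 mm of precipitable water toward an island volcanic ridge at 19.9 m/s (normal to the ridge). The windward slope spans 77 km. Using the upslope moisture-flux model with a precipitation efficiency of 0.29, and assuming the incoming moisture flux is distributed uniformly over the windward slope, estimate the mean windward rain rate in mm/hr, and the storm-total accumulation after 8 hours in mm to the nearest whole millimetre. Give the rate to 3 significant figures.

Incoming column moisture flux per unit ridge length: F = V × PW = 19.9 × 35.1 = 698.49 mm·m/s.
Spread over the 77 km slope with efficiency ε = 0.29: R = ε·F/W = 0.29 × 698.49 / 77000 m = 2.631e-03 mm/s.
R = 2.631e-03 × 3600 = 9.47 mm/hr.
Over 8 h: total = 9.47 × 8 = 75.76 ≈ 76 mm.

R ≈ 9.47 mm/hr; total ≈ 76 mm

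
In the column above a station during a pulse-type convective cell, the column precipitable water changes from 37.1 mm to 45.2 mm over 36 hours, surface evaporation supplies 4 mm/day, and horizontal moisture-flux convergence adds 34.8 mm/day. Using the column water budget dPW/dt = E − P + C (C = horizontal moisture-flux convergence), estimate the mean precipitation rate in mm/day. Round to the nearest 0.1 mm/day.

dPW/dt = (45.2 − 37.1) mm / (36/24 day) = +5.400 mm/day.
P = E + C − dPW/dt = 4 + (34.8) − (+5.400) = 33.4 mm/day.

P ≈ 33.4 mm/day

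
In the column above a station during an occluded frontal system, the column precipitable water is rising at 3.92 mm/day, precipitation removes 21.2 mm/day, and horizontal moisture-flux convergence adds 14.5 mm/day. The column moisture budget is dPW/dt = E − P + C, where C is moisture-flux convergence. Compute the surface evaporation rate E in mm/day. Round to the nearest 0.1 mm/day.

dPW/dt = +3.92 mm/day.
E = dPW/dt + P − C = (+3.92) + 21.2 − (14.5) = 10.6 mm/day.

E ≈ 10.6 mm/day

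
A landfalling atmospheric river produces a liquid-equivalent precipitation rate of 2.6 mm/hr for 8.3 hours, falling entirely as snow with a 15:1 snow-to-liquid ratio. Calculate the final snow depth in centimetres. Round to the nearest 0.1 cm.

Liquid-equivalent depth = 2.6 × 8.3 = 21.58 mm.
Snow depth = 21.58 mm × 15 = 323.7 mm = 32.4 cm.

snow depth ≈ 32.4 cm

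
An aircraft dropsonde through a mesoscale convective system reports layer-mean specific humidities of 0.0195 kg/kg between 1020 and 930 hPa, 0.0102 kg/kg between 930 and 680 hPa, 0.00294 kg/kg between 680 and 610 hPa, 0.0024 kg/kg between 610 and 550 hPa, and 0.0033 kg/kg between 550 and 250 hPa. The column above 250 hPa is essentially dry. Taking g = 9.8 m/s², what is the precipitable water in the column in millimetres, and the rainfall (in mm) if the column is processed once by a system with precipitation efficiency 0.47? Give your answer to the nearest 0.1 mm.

PW ≈ 57.6 mm; rainfall ≈ 27.1 mm

Precipitable water is the column-integrated vapour mass per unit area: PW = (1/g) Σ q̄ Δp, with q in kg/kg and Δp in Pa (1 kg/m² of water = 1 mm).
Layer 1020–930 hPa: Δp = 90 hPa = 9000 Pa, q̄ = 0.0195 kg/kg → 0.0195 × 9000 / 9.8 = 17.91 mm
Layer 930–680 hPa: Δp = 250 hPa = 25000 Pa, q̄ = 0.0102 kg/kg → 0.0102 × 25000 / 9.8 = 26.02 mm
Layer 680–610 hPa: Δp = 70 hPa = 7000 Pa, q̄ = 0.00294 kg/kg → 0.00294 × 7000 / 9.8 = 2.10 mm
Layer 610–550 hPa: Δp = 60 hPa = 6000 Pa, q̄ = 0.0024 kg/kg → 0.0024 × 6000 / 9.8 = 1.47 mm
Layer 550–250 hPa: Δp = 300 hPa = 30000 Pa, q̄ = 0.0033 kg/kg → 0.0033 × 30000 / 9.8 = 10.10 mm
PW = 17.91 + 26.02 + 2.10 + 1.47 + 10.10 = 57.60 ≈ 57.6 mm.
Rainfall = ε × PW = 0.47 × 57.6 = 27.1 mm.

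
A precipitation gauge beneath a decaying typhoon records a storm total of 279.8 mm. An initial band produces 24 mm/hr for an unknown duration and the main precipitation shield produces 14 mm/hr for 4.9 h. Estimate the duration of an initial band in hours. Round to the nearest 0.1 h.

duration ≈ 8.8 h

Known phases: 14 × 4.9 = 68.6 mm.
Remaining depth = 279.8 − 68.6 = 211.2 mm.
Duration = 211.2 / 24 = 8.8 h.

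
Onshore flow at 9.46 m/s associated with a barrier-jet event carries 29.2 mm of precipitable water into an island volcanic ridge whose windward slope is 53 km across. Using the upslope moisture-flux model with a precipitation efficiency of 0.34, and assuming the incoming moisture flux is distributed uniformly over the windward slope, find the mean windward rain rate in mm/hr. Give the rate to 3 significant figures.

R ≈ 6.38 mm/hr

Incoming column moisture flux per unit ridge length: F = V × PW = 9.46 × 29.2 = 276.232 mm·m/s.
Spread over the 53 km slope with efficiency ε = 0.34: R = ε·F/W = 0.34 × 276.232 / 53000 m = 1.772e-03 mm/s.
R = 1.772e-03 × 3600 = 6.38 mm/hr.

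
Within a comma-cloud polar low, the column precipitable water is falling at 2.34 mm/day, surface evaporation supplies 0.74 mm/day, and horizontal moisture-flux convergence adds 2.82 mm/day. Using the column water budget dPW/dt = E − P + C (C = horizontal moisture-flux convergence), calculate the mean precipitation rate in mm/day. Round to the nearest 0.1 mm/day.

P ≈ 5.9 mm/day

dPW/dt = -2.34 mm/day.
P = E + C − dPW/dt = 0.74 + (2.82) − (-2.34) = 5.9 mm/day.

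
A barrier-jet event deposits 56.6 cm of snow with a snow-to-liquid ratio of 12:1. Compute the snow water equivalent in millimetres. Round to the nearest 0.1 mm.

SWE ≈ 47.2 mm

SWE = snow depth / ratio = 56.6 cm / 12 = 4.717 cm = 47.2 mm.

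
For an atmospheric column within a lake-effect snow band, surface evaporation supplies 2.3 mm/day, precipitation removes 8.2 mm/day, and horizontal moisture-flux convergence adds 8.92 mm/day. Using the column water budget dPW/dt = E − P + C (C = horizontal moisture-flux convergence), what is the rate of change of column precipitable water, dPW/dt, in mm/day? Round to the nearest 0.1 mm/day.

dPW/dt = E − P + C = 2.3 − 8.2 + (8.92) = 3.0 mm/day.

dPW/dt ≈ 3.0 mm/day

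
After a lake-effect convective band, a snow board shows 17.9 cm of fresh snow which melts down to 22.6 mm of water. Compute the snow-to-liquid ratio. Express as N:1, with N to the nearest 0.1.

Ratio = snow depth / SWE = 179 mm / 22.6 mm = 7.9, i.e. 7.9:1.

ratio ≈ 7.9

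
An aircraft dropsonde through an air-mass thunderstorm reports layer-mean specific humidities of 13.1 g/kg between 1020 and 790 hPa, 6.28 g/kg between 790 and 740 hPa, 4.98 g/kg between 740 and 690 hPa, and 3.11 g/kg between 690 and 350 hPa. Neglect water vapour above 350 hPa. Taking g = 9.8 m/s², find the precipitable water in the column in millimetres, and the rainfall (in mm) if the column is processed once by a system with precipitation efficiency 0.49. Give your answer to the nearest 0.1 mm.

PW ≈ 47.3 mm; rainfall ≈ 23.2 mm

Precipitable water is the column-integrated vapour mass per unit area: PW = (1/g) Σ q̄ Δp, with q in kg/kg and Δp in Pa (1 kg/m² of water = 1 mm).
Layer 1020–790 hPa: Δp = 230 hPa = 23000 Pa, q̄ = 0.0131 kg/kg → 0.0131 × 23000 / 9.8 = 30.74 mm
Layer 790–740 hPa: Δp = 50 hPa = 5000 Pa, q̄ = 0.00628 kg/kg → 0.00628 × 5000 / 9.8 = 3.20 mm
Layer 740–690 hPa: Δp = 50 hPa = 5000 Pa, q̄ = 0.00498 kg/kg → 0.00498 × 5000 / 9.8 = 2.54 mm
Layer 690–350 hPa: Δp = 340 hPa = 34000 Pa, q̄ = 0.00311 kg/kg → 0.00311 × 34000 / 9.8 = 10.79 mm
PW = 30.74 + 3.20 + 2.54 + 10.79 = 47.27 ≈ 47.3 mm.
Rainfall = ε × PW = 0.49 × 47.3 = 23.2 mm.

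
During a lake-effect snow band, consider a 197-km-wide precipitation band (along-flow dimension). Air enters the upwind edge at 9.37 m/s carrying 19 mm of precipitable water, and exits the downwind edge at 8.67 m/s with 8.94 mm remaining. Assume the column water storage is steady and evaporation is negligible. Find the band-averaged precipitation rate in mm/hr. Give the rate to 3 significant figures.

R ≈ 1.84 mm/hr

Column moisture flux per unit crosswind length is F = V × PW.
Inflow: F_in = 9.37 × 19 = 178.03 mm·m/s
Outflow: F_out = 8.67 × 8.94 = 77.5098 mm·m/s
Steady-state rate R = (F_in − F_out)/L = (178.03 − 77.5098) / 197000 m = 5.103e-04 mm/s.
R = 5.103e-04 × 3600 = 1.84 mm/hr.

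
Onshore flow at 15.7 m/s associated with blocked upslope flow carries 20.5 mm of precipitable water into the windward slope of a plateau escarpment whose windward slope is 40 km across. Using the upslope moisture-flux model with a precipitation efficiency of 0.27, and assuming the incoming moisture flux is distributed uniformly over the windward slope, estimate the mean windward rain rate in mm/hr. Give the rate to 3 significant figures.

R ≈ 7.82 mm/hr

Incoming column moisture flux per unit ridge length: F = V × PW = 15.7 × 20.5 = 321.85 mm·m/s.
Spread over the 40 km slope with efficiency ε = 0.27: R = ε·F/W = 0.27 × 321.85 / 40000 m = 2.172e-03 mm/s.
R = 2.172e-03 × 3600 = 7.82 mm/hr.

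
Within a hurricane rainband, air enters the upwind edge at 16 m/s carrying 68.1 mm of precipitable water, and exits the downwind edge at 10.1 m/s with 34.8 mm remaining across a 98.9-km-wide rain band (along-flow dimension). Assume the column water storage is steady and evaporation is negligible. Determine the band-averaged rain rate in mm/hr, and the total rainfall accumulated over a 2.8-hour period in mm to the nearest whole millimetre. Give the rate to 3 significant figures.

Column moisture flux per unit crosswind length is F = V × PW.
Inflow: F_in = 16 × 68.1 = 1089.6 mm·m/s
Outflow: F_out = 10.1 × 34.8 = 351.48 mm·m/s
Steady-state rate R = (F_in − F_out)/L = (1089.6 − 351.48) / 98900 m = 7.463e-03 mm/s.
R = 7.463e-03 × 3600 = 26.9 mm/hr.
Over 2.8 h: total = 26.9 × 2.8 = 75.32 ≈ 75 mm.

R ≈ 26.9 mm/hr; total ≈ 75 mm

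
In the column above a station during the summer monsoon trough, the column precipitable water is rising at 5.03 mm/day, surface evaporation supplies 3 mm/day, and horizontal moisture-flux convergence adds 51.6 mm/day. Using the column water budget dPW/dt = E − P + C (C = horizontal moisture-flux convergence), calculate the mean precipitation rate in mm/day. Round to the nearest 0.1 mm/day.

dPW/dt = +5.03 mm/day.
P = E + C − dPW/dt = 3 + (51.6) − (+5.03) = 49.6 mm/day.

P ≈ 49.6 mm/day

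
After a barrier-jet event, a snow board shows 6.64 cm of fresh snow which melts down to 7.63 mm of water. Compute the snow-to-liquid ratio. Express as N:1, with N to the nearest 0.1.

ratio ≈ 8.7

Ratio = snow depth / SWE = 66.4 mm / 7.63 mm = 8.7, i.e. 8.7:1.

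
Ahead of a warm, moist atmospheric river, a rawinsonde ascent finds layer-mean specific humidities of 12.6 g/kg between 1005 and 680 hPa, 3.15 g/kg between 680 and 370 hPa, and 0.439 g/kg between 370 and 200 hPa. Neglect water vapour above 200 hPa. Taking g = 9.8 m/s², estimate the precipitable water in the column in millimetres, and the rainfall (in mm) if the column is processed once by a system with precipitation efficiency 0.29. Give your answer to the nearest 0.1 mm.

PW ≈ 52.5 mm; rainfall ≈ 15.2 mm

Precipitable water is the column-integrated vapour mass per unit area: PW = (1/g) Σ q̄ Δp, with q in kg/kg and Δp in Pa (1 kg/m² of water = 1 mm).
Layer 1005–680 hPa: Δp = 325 hPa = 32500 Pa, q̄ = 0.0126 kg/kg → 0.0126 × 32500 / 9.8 = 41.79 mm
Layer 680–370 hPa: Δp = 310 hPa = 31000 Pa, q̄ = 0.00315 kg/kg → 0.00315 × 31000 / 9.8 = 9.96 mm
Layer 370–200 hPa: Δp = 170 hPa = 17000 Pa, q̄ = 0.000439 kg/kg → 0.000439 × 17000 / 9.8 = 0.76 mm
PW = 41.79 + 9.96 + 0.76 = 52.51 ≈ 52.5 mm.
Rainfall = ε × PW = 0.29 × 52.5 = 15.2 mm.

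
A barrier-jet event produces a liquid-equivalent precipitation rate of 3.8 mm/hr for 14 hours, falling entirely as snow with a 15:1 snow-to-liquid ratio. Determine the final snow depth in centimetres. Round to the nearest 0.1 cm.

snow depth ≈ 79.8 cm

Liquid-equivalent depth = 3.8 × 14 = 53.2 mm.
Snow depth = 53.2 mm × 15 = 798 mm = 79.8 cm.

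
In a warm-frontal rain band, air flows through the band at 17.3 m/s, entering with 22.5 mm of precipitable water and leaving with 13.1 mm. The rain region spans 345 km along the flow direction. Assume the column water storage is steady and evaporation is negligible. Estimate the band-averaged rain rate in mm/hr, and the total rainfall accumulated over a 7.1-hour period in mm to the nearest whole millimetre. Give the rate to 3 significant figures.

R ≈ 1.70 mm/hr; total ≈ 12 mm

Column moisture flux per unit crosswind length is F = V × PW.
Inflow: F_in = 17.3 × 22.5 = 389.25 mm·m/s
Outflow: F_out = 17.3 × 13.1 = 226.63 mm·m/s
Steady-state rate R = (F_in − F_out)/L = (389.25 − 226.63) / 345000 m = 4.714e-04 mm/s.
R = 4.714e-04 × 3600 = 1.70 mm/hr.
Over 7.1 h: total = 1.70 × 7.1 = 12.07 ≈ 12 mm.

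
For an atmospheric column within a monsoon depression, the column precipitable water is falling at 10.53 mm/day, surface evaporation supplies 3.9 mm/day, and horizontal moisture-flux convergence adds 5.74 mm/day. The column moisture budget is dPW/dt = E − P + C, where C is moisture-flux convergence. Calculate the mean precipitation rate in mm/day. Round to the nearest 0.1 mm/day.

P ≈ 20.2 mm/day

dPW/dt = -10.53 mm/day.
P = E + C − dPW/dt = 3.9 + (5.74) − (-10.53) = 20.2 mm/day.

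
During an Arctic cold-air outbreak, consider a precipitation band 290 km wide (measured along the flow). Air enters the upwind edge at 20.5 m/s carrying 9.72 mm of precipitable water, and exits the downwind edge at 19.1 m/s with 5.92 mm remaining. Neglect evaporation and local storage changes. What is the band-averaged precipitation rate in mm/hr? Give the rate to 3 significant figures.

Column moisture flux per unit crosswind length is F = V × PW.
Inflow: F_in = 20.5 × 9.72 = 199.26 mm·m/s
Outflow: F_out = 19.1 × 5.92 = 113.072 mm·m/s
Steady-state rate R = (F_in − F_out)/L = (199.26 − 113.072) / 290000 m = 2.972e-04 mm/s.
R = 2.972e-04 × 3600 = 1.07 mm/hr.

R ≈ 1.07 mm/hr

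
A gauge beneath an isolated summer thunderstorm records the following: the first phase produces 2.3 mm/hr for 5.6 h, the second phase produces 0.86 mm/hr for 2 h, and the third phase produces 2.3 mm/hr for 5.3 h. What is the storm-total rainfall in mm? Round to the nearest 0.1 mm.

total ≈ 26.8 mm

Total = Σ Rᵢ Δtᵢ = 2.3 × 5.6 + 0.86 × 2 + 2.3 × 5.3
      = 12.88 + 1.72 + 12.19 = 26.8 mm.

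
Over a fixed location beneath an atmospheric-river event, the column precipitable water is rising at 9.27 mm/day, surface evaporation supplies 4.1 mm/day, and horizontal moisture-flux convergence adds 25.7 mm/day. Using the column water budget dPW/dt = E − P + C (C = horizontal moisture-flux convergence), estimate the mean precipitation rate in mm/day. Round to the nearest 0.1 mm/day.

dPW/dt = +9.27 mm/day.
P = E + C − dPW/dt = 4.1 + (25.7) − (+9.27) = 20.5 mm/day.

P ≈ 20.5 mm/day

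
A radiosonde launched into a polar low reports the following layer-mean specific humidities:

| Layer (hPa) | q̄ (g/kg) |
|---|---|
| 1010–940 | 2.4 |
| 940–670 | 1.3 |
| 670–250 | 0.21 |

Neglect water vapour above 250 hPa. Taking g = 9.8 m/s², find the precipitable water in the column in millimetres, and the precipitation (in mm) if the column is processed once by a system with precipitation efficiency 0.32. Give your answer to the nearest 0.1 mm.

Precipitable water is the column-integrated vapour mass per unit area: PW = (1/g) Σ q̄ Δp, with q in kg/kg and Δp in Pa (1 kg/m² of water = 1 mm).
Layer 1010–940 hPa: Δp = 70 hPa = 7000 Pa, q̄ = 0.0024 kg/kg → 0.0024 × 7000 / 9.8 = 1.71 mm
Layer 940–670 hPa: Δp = 270 hPa = 27000 Pa, q̄ = 0.0013 kg/kg → 0.0013 × 27000 / 9.8 = 3.58 mm
Layer 670–250 hPa: Δp = 420 hPa = 42000 Pa, q̄ = 0.00021 kg/kg → 0.00021 × 42000 / 9.8 = 0.90 mm
PW = 1.71 + 3.58 + 0.90 = 6.19 ≈ 6.2 mm.
Precipitation = ε × PW = 0.32 × 6.2 = 2.0 mm.

PW ≈ 6.2 mm; precipitation ≈ 2.0 mm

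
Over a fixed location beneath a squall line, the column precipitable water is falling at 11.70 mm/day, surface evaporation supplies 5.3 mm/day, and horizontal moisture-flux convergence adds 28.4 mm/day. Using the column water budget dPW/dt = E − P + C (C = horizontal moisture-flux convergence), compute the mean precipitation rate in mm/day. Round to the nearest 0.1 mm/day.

P ≈ 45.4 mm/day

dPW/dt = -11.70 mm/day.
P = E + C − dPW/dt = 5.3 + (28.4) − (-11.70) = 45.4 mm/day.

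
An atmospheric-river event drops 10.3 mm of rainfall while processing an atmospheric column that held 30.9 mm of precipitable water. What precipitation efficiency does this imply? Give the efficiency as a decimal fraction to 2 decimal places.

ε = rainfall / PW = 10.3 / 30.9 = 0.33.

ε ≈ 0.33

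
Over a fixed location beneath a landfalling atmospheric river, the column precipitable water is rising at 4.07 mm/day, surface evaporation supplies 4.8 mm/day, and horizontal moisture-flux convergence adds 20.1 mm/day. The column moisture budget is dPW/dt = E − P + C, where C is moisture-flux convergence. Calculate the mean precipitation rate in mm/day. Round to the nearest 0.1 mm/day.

dPW/dt = +4.07 mm/day.
P = E + C − dPW/dt = 4.8 + (20.1) − (+4.07) = 20.8 mm/day.

P ≈ 20.8 mm/day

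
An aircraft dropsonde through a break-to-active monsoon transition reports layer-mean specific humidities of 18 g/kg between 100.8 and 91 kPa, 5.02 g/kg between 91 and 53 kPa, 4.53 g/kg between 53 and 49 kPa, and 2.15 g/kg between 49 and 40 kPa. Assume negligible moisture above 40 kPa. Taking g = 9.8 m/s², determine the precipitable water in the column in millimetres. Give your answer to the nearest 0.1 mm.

PW ≈ 41.3 mm

Precipitable water is the column-integrated vapour mass per unit area: PW = (1/g) Σ q̄ Δp, with q in kg/kg and Δp in Pa (1 kg/m² of water = 1 mm).
Layer 100.8–91 kPa: Δp = 98 hPa = 9800 Pa, q̄ = 0.018 kg/kg → 0.018 × 9800 / 9.8 = 18.00 mm
Layer 91–53 kPa: Δp = 380 hPa = 38000 Pa, q̄ = 0.00502 kg/kg → 0.00502 × 38000 / 9.8 = 19.47 mm
Layer 53–49 kPa: Δp = 40 hPa = 4000 Pa, q̄ = 0.00453 kg/kg → 0.00453 × 4000 / 9.8 = 1.85 mm
Layer 49–40 kPa: Δp = 90 hPa = 9000 Pa, q̄ = 0.00215 kg/kg → 0.00215 × 9000 / 9.8 = 1.97 mm
PW = 18.00 + 19.47 + 1.85 + 1.97 = 41.29 ≈ 41.3 mm.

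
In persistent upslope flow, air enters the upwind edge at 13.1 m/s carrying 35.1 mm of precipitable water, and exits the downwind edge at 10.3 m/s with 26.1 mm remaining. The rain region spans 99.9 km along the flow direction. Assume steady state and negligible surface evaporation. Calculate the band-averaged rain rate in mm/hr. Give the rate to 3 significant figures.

Column moisture flux per unit crosswind length is F = V × PW.
Inflow: F_in = 13.1 × 35.1 = 459.81 mm·m/s
Outflow: F_out = 10.3 × 26.1 = 268.83 mm·m/s
Steady-state rate R = (F_in − F_out)/L = (459.81 − 268.83) / 99900 m = 1.912e-03 mm/s.
R = 1.912e-03 × 3600 = 6.88 mm/hr.

R ≈ 6.88 mm/hr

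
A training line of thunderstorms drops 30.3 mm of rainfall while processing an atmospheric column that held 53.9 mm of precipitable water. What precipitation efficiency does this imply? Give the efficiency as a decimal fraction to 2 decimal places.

ε = rainfall / PW = 30.3 / 53.9 = 0.56.

ε ≈ 0.56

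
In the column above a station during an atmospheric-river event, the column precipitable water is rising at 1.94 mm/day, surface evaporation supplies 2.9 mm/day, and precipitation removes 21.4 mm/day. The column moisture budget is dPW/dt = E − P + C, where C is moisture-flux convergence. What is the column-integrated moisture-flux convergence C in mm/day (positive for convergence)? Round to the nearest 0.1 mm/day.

dPW/dt = +1.94 mm/day.
C = dPW/dt − E + P = (+1.94) − 2.9 + 21.4 = 20.4 mm/day.

C ≈ 20.4 mm/day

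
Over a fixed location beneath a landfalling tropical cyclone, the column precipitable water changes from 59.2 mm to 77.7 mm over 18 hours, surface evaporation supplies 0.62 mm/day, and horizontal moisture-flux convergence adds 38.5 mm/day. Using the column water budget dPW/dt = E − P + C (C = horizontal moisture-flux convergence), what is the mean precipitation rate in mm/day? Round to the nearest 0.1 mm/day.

P ≈ 14.5 mm/day

dPW/dt = (77.7 − 59.2) mm / (18/24 day) = +24.667 mm/day.
P = E + C − dPW/dt = 0.62 + (38.5) − (+24.667) = 14.5 mm/day.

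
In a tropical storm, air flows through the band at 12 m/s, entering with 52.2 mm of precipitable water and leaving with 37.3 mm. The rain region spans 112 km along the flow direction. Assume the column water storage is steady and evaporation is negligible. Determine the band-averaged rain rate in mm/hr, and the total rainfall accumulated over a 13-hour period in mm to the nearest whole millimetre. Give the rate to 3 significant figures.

Column moisture flux per unit crosswind length is F = V × PW.
Inflow: F_in = 12 × 52.2 = 626.4 mm·m/s
Outflow: F_out = 12 × 37.3 = 447.6 mm·m/s
Steady-state rate R = (F_in − F_out)/L = (626.4 − 447.6) / 112000 m = 1.596e-03 mm/s.
R = 1.596e-03 × 3600 = 5.75 mm/hr.
Over 13 h: total = 5.75 × 13 = 74.75 ≈ 75 mm.

R ≈ 5.75 mm/hr; total ≈ 75 mm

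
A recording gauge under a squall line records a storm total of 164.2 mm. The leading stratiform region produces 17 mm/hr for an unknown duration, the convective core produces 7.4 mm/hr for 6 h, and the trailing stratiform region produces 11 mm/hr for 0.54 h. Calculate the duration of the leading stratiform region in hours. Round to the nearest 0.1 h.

duration ≈ 6.7 h

Known phases: 7.4 × 6 + 11 × 0.54 = 44.4 + 5.94 = 50.34 mm.
Remaining depth = 164.2 − 50.34 = 113.86 mm.
Duration = 113.86 / 17 = 6.7 h.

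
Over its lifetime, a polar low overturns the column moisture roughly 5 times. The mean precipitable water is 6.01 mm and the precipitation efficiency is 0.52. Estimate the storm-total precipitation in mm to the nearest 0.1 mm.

Each cycle deposits ε × PW = 0.52 × 6.01 = 3.1252 mm.
Over 5 cycles: 5 × 3.1252 = 15.6 mm.

precipitation ≈ 15.6 mm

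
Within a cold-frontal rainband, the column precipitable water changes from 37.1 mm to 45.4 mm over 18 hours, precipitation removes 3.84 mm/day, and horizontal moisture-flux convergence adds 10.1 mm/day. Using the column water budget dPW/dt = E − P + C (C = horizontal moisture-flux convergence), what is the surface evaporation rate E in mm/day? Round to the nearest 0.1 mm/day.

dPW/dt = (45.4 − 37.1) mm / (18/24 day) = +11.067 mm/day.
E = dPW/dt + P − C = (+11.067) + 3.84 − (10.1) = 4.8 mm/day.

E ≈ 4.8 mm/day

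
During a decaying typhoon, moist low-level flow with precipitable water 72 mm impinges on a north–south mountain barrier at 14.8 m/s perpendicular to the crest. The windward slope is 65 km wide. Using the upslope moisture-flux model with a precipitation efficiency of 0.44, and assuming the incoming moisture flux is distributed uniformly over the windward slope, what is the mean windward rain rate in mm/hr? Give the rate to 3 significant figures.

Incoming column moisture flux per unit ridge length: F = V × PW = 14.8 × 72 = 1065.6 mm·m/s.
Spread over the 65 km slope with efficiency ε = 0.44: R = ε·F/W = 0.44 × 1065.6 / 65000 m = 7.213e-03 mm/s.
R = 7.213e-03 × 3600 = 26.0 mm/hr.

R ≈ 26.0 mm/hr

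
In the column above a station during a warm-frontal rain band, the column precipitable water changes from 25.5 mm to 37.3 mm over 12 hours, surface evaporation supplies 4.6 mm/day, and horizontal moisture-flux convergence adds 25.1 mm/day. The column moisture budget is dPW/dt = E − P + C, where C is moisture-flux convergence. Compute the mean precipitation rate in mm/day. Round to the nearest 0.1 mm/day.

dPW/dt = (37.3 − 25.5) mm / (12/24 day) = +23.600 mm/day.
P = E + C − dPW/dt = 4.6 + (25.1) − (+23.600) = 6.1 mm/day.

P ≈ 6.1 mm/day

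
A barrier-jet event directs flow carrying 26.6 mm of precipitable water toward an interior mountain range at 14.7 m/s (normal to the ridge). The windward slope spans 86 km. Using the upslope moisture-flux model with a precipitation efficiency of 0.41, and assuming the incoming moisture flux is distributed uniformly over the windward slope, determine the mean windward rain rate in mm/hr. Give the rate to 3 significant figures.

R ≈ 6.71 mm/hr

Incoming column moisture flux per unit ridge length: F = V × PW = 14.7 × 26.6 = 391.02 mm·m/s.
Spread over the 86 km slope with efficiency ε = 0.41: R = ε·F/W = 0.41 × 391.02 / 86000 m = 1.864e-03 mm/s.
R = 1.864e-03 × 3600 = 6.71 mm/hr.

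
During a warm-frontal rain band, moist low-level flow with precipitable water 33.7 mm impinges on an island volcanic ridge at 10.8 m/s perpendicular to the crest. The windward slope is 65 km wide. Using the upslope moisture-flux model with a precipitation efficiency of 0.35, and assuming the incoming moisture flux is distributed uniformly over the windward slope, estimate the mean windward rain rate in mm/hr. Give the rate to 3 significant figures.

Incoming column moisture flux per unit ridge length: F = V × PW = 10.8 × 33.7 = 363.96 mm·m/s.
Spread over the 65 km slope with efficiency ε = 0.35: R = ε·F/W = 0.35 × 363.96 / 65000 m = 1.960e-03 mm/s.
R = 1.960e-03 × 3600 = 7.06 mm/hr.

R ≈ 7.06 mm/hr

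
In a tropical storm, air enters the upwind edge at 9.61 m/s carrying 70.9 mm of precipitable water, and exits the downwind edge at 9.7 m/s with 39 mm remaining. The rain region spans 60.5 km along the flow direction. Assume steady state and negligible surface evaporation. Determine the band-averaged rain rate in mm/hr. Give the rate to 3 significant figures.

Column moisture flux per unit crosswind length is F = V × PW.
Inflow: F_in = 9.61 × 70.9 = 681.349 mm·m/s
Outflow: F_out = 9.7 × 39 = 378.3 mm·m/s
Steady-state rate R = (F_in − F_out)/L = (681.349 − 378.3) / 60500 m = 5.009e-03 mm/s.
R = 5.009e-03 × 3600 = 18.0 mm/hr.

R ≈ 18.0 mm/hr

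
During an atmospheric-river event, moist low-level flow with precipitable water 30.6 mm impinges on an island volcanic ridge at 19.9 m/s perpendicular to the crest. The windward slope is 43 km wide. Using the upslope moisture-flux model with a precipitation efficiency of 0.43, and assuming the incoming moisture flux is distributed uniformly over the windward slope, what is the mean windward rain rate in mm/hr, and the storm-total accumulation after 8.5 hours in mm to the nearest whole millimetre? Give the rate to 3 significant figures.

Incoming column moisture flux per unit ridge length: F = V × PW = 19.9 × 30.6 = 608.94 mm·m/s.
Spread over the 43 km slope with efficiency ε = 0.43: R = ε·F/W = 0.43 × 608.94 / 43000 m = 6.089e-03 mm/s.
R = 6.089e-03 × 3600 = 21.9 mm/hr.
Over 8.5 h: total = 21.9 × 8.5 = 186.15 ≈ 186 mm.

R ≈ 21.9 mm/hr; total ≈ 186 mm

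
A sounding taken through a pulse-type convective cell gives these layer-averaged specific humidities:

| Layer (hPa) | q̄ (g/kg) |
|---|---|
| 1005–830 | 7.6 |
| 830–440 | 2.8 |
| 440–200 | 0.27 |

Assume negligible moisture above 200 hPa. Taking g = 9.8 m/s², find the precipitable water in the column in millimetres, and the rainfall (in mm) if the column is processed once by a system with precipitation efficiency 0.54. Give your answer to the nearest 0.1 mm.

Precipitable water is the column-integrated vapour mass per unit area: PW = (1/g) Σ q̄ Δp, with q in kg/kg and Δp in Pa (1 kg/m² of water = 1 mm).
Layer 1005–830 hPa: Δp = 175 hPa = 17500 Pa, q̄ = 0.0076 kg/kg → 0.0076 × 17500 / 9.8 = 13.57 mm
Layer 830–440 hPa: Δp = 390 hPa = 39000 Pa, q̄ = 0.0028 kg/kg → 0.0028 × 39000 / 9.8 = 11.14 mm
Layer 440–200 hPa: Δp = 240 hPa = 24000 Pa, q̄ = 0.00027 kg/kg → 0.00027 × 24000 / 9.8 = 0.66 mm
PW = 13.57 + 11.14 + 0.66 = 25.37 ≈ 25.4 mm.
Rainfall = ε × PW = 0.54 × 25.4 = 13.7 mm.

PW ≈ 25.4 mm; rainfall ≈ 13.7 mm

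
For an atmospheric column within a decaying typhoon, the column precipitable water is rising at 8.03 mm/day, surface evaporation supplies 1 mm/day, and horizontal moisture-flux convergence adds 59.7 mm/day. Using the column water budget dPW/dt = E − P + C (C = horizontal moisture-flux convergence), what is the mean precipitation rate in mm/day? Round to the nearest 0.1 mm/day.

P ≈ 52.7 mm/day

dPW/dt = +8.03 mm/day.
P = E + C − dPW/dt = 1 + (59.7) − (+8.03) = 52.7 mm/day.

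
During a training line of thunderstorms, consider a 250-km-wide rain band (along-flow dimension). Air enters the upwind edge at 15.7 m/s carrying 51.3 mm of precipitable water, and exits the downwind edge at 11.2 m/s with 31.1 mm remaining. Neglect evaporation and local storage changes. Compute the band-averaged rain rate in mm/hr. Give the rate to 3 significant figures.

R ≈ 6.58 mm/hr

Column moisture flux per unit crosswind length is F = V × PW.
Inflow: F_in = 15.7 × 51.3 = 805.41 mm·m/s
Outflow: F_out = 11.2 × 31.1 = 348.32 mm·m/s
Steady-state rate R = (F_in − F_out)/L = (805.41 − 348.32) / 250000 m = 1.828e-03 mm/s.
R = 1.828e-03 × 3600 = 6.58 mm/hr.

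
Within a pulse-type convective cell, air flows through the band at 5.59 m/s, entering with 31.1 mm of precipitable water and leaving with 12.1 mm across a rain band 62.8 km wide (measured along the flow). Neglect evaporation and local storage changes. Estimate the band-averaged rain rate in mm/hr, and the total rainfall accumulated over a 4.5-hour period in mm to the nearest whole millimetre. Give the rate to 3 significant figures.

Column moisture flux per unit crosswind length is F = V × PW.
Inflow: F_in = 5.59 × 31.1 = 173.849 mm·m/s
Outflow: F_out = 5.59 × 12.1 = 67.639 mm·m/s
Steady-state rate R = (F_in − F_out)/L = (173.849 − 67.639) / 62800 m = 1.691e-03 mm/s.
R = 1.691e-03 × 3600 = 6.09 mm/hr.
Over 4.5 h: total = 6.09 × 4.5 = 27.405 ≈ 27 mm.

R ≈ 6.09 mm/hr; total ≈ 27 mm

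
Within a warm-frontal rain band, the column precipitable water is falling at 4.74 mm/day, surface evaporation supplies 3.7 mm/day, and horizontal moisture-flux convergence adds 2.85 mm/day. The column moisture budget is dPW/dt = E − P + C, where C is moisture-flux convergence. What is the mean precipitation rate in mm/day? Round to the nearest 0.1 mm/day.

P ≈ 11.3 mm/day

dPW/dt = -4.74 mm/day.
P = E + C − dPW/dt = 3.7 + (2.85) − (-4.74) = 11.3 mm/day.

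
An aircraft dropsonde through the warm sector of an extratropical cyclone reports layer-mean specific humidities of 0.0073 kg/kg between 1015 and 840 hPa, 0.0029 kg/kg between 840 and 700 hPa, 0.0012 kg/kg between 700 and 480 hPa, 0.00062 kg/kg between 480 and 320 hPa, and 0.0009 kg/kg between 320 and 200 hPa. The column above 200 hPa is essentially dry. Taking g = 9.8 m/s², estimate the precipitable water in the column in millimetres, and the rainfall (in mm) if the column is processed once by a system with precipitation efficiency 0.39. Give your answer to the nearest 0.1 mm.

PW ≈ 22.0 mm; rainfall ≈ 8.6 mm

Precipitable water is the column-integrated vapour mass per unit area: PW = (1/g) Σ q̄ Δp, with q in kg/kg and Δp in Pa (1 kg/m² of water = 1 mm).
Layer 1015–840 hPa: Δp = 175 hPa = 17500 Pa, q̄ = 0.0073 kg/kg → 0.0073 × 17500 / 9.8 = 13.04 mm
Layer 840–700 hPa: Δp = 140 hPa = 14000 Pa, q̄ = 0.0029 kg/kg → 0.0029 × 14000 / 9.8 = 4.14 mm
Layer 700–480 hPa: Δp = 220 hPa = 22000 Pa, q̄ = 0.0012 kg/kg → 0.0012 × 22000 / 9.8 = 2.69 mm
Layer 480–320 hPa: Δp = 160 hPa = 16000 Pa, q̄ = 0.00062 kg/kg → 0.00062 × 16000 / 9.8 = 1.01 mm
Layer 320–200 hPa: Δp = 120 hPa = 12000 Pa, q̄ = 0.0009 kg/kg → 0.0009 × 12000 / 9.8 = 1.10 mm
PW = 13.04 + 4.14 + 2.69 + 1.01 + 1.10 = 21.98 ≈ 22.0 mm.
Rainfall = ε × PW = 0.39 × 22.0 = 8.6 mm.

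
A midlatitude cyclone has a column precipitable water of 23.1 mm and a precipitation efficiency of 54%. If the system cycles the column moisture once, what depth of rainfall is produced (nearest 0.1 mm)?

rainfall ≈ 12.5 mm

Rainfall = ε × PW = 0.54 × 23.1 = 12.5 mm.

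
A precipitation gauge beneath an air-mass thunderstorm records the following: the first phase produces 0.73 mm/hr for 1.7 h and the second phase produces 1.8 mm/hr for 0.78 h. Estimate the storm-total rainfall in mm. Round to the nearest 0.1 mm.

total ≈ 2.6 mm

Total = Σ Rᵢ Δtᵢ = 0.73 × 1.7 + 1.8 × 0.78
      = 1.241 + 1.404 = 2.6 mm.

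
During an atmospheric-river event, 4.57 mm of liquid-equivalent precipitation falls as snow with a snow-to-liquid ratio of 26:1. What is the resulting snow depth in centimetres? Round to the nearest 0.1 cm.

Snow depth = liquid × ratio = 4.57 mm × 26 = 118.82 mm = 11.9 cm.

snow depth ≈ 11.9 cm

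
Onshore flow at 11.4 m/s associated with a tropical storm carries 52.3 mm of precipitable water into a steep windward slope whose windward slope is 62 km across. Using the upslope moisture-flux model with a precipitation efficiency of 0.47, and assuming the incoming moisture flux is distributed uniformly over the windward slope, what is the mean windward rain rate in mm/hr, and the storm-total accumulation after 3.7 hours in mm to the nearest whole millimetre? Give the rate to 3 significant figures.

Incoming column moisture flux per unit ridge length: F = V × PW = 11.4 × 52.3 = 596.22 mm·m/s.
Spread over the 62 km slope with efficiency ε = 0.47: R = ε·F/W = 0.47 × 596.22 / 62000 m = 4.520e-03 mm/s.
R = 4.520e-03 × 3600 = 16.3 mm/hr.
Over 3.7 h: total = 16.3 × 3.7 = 60.31 ≈ 60 mm.

R ≈ 16.3 mm/hr; total ≈ 60 mm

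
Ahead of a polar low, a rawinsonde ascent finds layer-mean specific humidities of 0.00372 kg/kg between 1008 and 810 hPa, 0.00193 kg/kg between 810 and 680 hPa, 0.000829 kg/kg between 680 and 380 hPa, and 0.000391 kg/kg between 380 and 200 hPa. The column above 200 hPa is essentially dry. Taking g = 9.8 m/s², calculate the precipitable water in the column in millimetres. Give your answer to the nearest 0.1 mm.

PW ≈ 13.3 mm

Precipitable water is the column-integrated vapour mass per unit area: PW = (1/g) Σ q̄ Δp, with q in kg/kg and Δp in Pa (1 kg/m² of water = 1 mm).
Layer 1008–810 hPa: Δp = 198 hPa = 19800 Pa, q̄ = 0.00372 kg/kg → 0.00372 × 19800 / 9.8 = 7.52 mm
Layer 810–680 hPa: Δp = 130 hPa = 13000 Pa, q̄ = 0.00193 kg/kg → 0.00193 × 13000 / 9.8 = 2.56 mm
Layer 680–380 hPa: Δp = 300 hPa = 30000 Pa, q̄ = 0.000829 kg/kg → 0.000829 × 30000 / 9.8 = 2.54 mm
Layer 380–200 hPa: Δp = 180 hPa = 18000 Pa, q̄ = 0.000391 kg/kg → 0.000391 × 18000 / 9.8 = 0.72 mm
PW = 7.52 + 2.56 + 2.54 + 0.72 = 13.34 ≈ 13.3 mm.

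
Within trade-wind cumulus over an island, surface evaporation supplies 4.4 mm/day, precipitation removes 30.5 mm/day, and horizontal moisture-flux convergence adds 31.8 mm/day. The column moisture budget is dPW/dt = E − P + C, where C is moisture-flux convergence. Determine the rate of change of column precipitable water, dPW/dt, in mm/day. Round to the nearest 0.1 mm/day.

dPW/dt = E − P + C = 4.4 − 30.5 + (31.8) = 5.7 mm/day.

dPW/dt ≈ 5.7 mm/day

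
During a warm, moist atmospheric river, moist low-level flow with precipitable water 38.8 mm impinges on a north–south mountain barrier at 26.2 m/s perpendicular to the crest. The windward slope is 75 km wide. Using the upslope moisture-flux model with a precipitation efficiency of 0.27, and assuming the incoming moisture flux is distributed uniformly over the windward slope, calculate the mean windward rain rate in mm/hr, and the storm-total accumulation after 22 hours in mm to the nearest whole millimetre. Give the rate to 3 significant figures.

R ≈ 13.2 mm/hr; total ≈ 290 mm

Incoming column moisture flux per unit ridge length: F = V × PW = 26.2 × 38.8 = 1016.56 mm·m/s.
Spread over the 75 km slope with efficiency ε = 0.27: R = ε·F/W = 0.27 × 1016.56 / 75000 m = 3.660e-03 mm/s.
R = 3.660e-03 × 3600 = 13.2 mm/hr.
Over 22 h: total = 13.2 × 22 = 290.4 ≈ 290 mm.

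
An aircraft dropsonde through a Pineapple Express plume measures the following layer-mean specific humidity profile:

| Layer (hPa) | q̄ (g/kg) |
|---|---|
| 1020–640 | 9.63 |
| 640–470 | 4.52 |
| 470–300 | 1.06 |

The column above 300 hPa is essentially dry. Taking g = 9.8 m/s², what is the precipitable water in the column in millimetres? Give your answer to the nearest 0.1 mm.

Precipitable water is the column-integrated vapour mass per unit area: PW = (1/g) Σ q̄ Δp, with q in kg/kg and Δp in Pa (1 kg/m² of water = 1 mm).
Layer 1020–640 hPa: Δp = 380 hPa = 38000 Pa, q̄ = 0.00963 kg/kg → 0.00963 × 38000 / 9.8 = 37.34 mm
Layer 640–470 hPa: Δp = 170 hPa = 17000 Pa, q̄ = 0.00452 kg/kg → 0.00452 × 17000 / 9.8 = 7.84 mm
Layer 470–300 hPa: Δp = 170 hPa = 17000 Pa, q̄ = 0.00106 kg/kg → 0.00106 × 17000 / 9.8 = 1.84 mm
PW = 37.34 + 7.84 + 1.84 = 47.02 ≈ 47.0 mm.

PW ≈ 47.0 mm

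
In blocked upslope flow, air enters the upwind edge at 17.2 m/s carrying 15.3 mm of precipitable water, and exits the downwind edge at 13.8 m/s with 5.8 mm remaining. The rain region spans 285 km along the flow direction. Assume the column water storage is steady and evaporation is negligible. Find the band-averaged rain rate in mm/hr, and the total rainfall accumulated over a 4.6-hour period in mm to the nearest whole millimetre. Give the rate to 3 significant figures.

R ≈ 2.31 mm/hr; total ≈ 11 mm

Column moisture flux per unit crosswind length is F = V × PW.
Inflow: F_in = 17.2 × 15.3 = 263.16 mm·m/s
Outflow: F_out = 13.8 × 5.8 = 80.04 mm·m/s
Steady-state rate R = (F_in − F_out)/L = (263.16 − 80.04) / 285000 m = 6.425e-04 mm/s.
R = 6.425e-04 × 3600 = 2.31 mm/hr.
Over 4.6 h: total = 2.31 × 4.6 = 10.626 ≈ 11 mm.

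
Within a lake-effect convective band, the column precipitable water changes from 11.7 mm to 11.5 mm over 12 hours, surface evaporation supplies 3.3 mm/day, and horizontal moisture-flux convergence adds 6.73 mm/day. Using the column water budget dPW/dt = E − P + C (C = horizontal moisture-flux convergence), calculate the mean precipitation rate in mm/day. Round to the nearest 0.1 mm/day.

dPW/dt = (11.5 − 11.7) mm / (12/24 day) = -0.400 mm/day.
P = E + C − dPW/dt = 3.3 + (6.73) − (-0.400) = 10.4 mm/day.

P ≈ 10.4 mm/day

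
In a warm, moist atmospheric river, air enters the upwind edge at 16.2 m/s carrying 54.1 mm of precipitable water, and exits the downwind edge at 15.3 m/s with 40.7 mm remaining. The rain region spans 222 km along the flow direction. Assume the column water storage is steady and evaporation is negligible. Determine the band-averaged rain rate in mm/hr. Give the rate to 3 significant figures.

R ≈ 4.11 mm/hr

Column moisture flux per unit crosswind length is F = V × PW.
Inflow: F_in = 16.2 × 54.1 = 876.42 mm·m/s
Outflow: F_out = 15.3 × 40.7 = 622.71 mm·m/s
Steady-state rate R = (F_in − F_out)/L = (876.42 − 622.71) / 222000 m = 1.143e-03 mm/s.
R = 1.143e-03 × 3600 = 4.11 mm/hr.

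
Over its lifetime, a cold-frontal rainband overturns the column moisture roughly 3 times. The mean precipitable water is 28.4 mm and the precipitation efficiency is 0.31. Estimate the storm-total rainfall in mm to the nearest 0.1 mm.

rainfall ≈ 26.4 mm

Each cycle deposits ε × PW = 0.31 × 28.4 = 8.804 mm.
Over 3 cycles: 3 × 8.804 = 26.4 mm.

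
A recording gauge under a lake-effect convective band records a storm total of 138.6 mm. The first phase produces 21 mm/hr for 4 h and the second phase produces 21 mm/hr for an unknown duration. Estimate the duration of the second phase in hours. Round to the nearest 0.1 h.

duration ≈ 2.6 h

Known phases: 21 × 4 = 84 mm.
Remaining depth = 138.6 − 84 = 54.6 mm.
Duration = 54.6 / 21 = 2.6 h.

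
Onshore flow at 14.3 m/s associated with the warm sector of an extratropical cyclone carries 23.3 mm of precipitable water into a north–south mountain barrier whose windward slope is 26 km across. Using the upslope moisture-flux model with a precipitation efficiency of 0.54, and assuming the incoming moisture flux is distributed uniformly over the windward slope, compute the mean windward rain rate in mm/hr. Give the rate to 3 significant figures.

Incoming column moisture flux per unit ridge length: F = V × PW = 14.3 × 23.3 = 333.19 mm·m/s.
Spread over the 26 km slope with efficiency ε = 0.54: R = ε·F/W = 0.54 × 333.19 / 26000 m = 6.920e-03 mm/s.
R = 6.920e-03 × 3600 = 24.9 mm/hr.

R ≈ 24.9 mm/hr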